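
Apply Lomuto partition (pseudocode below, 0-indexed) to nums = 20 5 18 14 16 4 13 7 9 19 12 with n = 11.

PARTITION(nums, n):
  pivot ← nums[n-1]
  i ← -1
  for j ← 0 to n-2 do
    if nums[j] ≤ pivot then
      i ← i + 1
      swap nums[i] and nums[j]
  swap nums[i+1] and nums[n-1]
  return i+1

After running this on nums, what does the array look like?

5 4 7 9 12 20 13 18 14 19 16

pivot=12, i=-1
j=0: 20>12, skip
j=1: 5≤12, i=0, swap(0,1) ⇒ 5 20 18 14 16 4 13 7 9 19 12
j=2: 18>12, skip
j=3: 14>12, skip
j=4: 16>12, skip
j=5: 4≤12, i=1, swap(1,5) ⇒ 5 4 18 14 16 20 13 7 9 19 12
j=6: 13>12, skip
j=7: 7≤12, i=2, swap(2,7) ⇒ 5 4 7 14 16 20 13 18 9 19 12
j=8: 9≤12, i=3, swap(3,8) ⇒ 5 4 7 9 16 20 13 18 14 19 12
j=9: 19>12, skip
swap(4,10) ⇒ 5 4 7 9 12 20 13 18 14 19 16; return 4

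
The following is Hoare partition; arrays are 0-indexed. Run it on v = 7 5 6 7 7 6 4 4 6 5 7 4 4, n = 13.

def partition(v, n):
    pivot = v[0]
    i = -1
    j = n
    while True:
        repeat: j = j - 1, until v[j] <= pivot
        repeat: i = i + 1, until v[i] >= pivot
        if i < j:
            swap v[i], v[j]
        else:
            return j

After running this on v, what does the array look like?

4 5 6 4 7 6 4 4 6 5 7 7 7

pivot = v[0] = 7; i = -1, j = 13
j→12 (v[12]=4≤7), i→0 (v[0]=7≥7); i<j, swap → 4 5 6 7 7 6 4 4 6 5 7 4 7
j→11 (v[11]=4≤7), i→3 (v[3]=7≥7); i<j, swap → 4 5 6 4 7 6 4 4 6 5 7 7 7
j→10 (v[10]=7≤7), i→4 (v[4]=7≥7); i<j, swap → 4 5 6 4 7 6 4 4 6 5 7 7 7
j→9, i→10; i≥j, return j=9. v = 4 5 6 4 7 6 4 4 6 5 7 7 7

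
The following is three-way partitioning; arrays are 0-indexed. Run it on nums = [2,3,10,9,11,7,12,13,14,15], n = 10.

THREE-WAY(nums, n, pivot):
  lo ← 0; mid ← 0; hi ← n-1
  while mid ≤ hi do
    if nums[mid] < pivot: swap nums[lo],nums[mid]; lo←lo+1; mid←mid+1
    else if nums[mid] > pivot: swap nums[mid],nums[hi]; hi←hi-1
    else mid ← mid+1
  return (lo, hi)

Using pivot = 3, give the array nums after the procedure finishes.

pivot = 3; lo=0, mid=0, hi=9
nums[mid]=2<3: swap nums[0],nums[0]; lo=1,mid=1 → [2,3,10,9,11,7,12,13,14,15]
nums[mid]=3=3: mid=2
nums[mid]=10>3: swap nums[2],nums[9]; hi=8 → [2,3,15,9,11,7,12,13,14,10]
nums[mid]=15>3: swap nums[2],nums[8]; hi=7 → [2,3,14,9,11,7,12,13,15,10]
nums[mid]=14>3: swap nums[2],nums[7]; hi=6 → [2,3,13,9,11,7,12,14,15,10]
nums[mid]=13>3: swap nums[2],nums[6]; hi=5 → [2,3,12,9,11,7,13,14,15,10]
nums[mid]=12>3: swap nums[2],nums[5]; hi=4 → [2,3,7,9,11,12,13,14,15,10]
nums[mid]=7>3: swap nums[2],nums[4]; hi=3 → [2,3,11,9,7,12,13,14,15,10]
nums[mid]=11>3: swap nums[2],nums[3]; hi=2 → [2,3,9,11,7,12,13,14,15,10]
nums[mid]=9>3: swap nums[2],nums[2]; hi=1 → [2,3,9,11,7,12,13,14,15,10]
end: lo=1, hi=1; nums = [2,3,9,11,7,12,13,14,15,10]

[2,3,9,11,7,12,13,14,15,10]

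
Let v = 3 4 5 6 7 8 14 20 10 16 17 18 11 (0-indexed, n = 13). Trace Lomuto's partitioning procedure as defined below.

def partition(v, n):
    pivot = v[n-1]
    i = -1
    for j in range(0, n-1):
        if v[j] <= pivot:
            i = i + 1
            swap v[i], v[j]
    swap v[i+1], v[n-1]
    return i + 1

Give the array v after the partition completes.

3 4 5 6 7 8 10 11 14 16 17 18 20

pivot=11, i=-1
j=0: 3≤11, i=0, swap(0,0) ⇒ 3 4 5 6 7 8 14 20 10 16 17 18 11
j=1: 4≤11, i=1, swap(1,1) ⇒ 3 4 5 6 7 8 14 20 10 16 17 18 11
j=2: 5≤11, i=2, swap(2,2) ⇒ 3 4 5 6 7 8 14 20 10 16 17 18 11
j=3: 6≤11, i=3, swap(3,3) ⇒ 3 4 5 6 7 8 14 20 10 16 17 18 11
j=4: 7≤11, i=4, swap(4,4) ⇒ 3 4 5 6 7 8 14 20 10 16 17 18 11
j=5: 8≤11, i=5, swap(5,5) ⇒ 3 4 5 6 7 8 14 20 10 16 17 18 11
j=6: 14>11, skip
j=7: 20>11, skip
j=8: 10≤11, i=6, swap(6,8) ⇒ 3 4 5 6 7 8 10 20 14 16 17 18 11
j=9: 16>11, skip
j=10: 17>11, skip
j=11: 18>11, skip
swap(7,12) ⇒ 3 4 5 6 7 8 10 11 14 16 17 18 20; return 7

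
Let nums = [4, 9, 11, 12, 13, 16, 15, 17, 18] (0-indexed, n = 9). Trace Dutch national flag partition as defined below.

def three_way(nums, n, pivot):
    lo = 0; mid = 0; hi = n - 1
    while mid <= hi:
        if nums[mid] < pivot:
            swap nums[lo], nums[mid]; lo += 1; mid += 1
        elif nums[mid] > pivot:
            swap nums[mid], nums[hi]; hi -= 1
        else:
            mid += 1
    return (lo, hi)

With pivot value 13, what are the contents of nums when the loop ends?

lo=0 mid=0 hi=8
4<13: swap(0,0), lo=1 mid=1 ⇒ [4, 9, 11, 12, 13, 16, 15, 17, 18]
9<13: swap(1,1), lo=2 mid=2 ⇒ [4, 9, 11, 12, 13, 16, 15, 17, 18]
11<13: swap(2,2), lo=3 mid=3 ⇒ [4, 9, 11, 12, 13, 16, 15, 17, 18]
12<13: swap(3,3), lo=4 mid=4 ⇒ [4, 9, 11, 12, 13, 16, 15, 17, 18]
13=13: mid=5
16>13: swap(5,8), hi=7 ⇒ [4, 9, 11, 12, 13, 18, 15, 17, 16]
18>13: swap(5,7), hi=6 ⇒ [4, 9, 11, 12, 13, 17, 15, 18, 16]
17>13: swap(5,6), hi=5 ⇒ [4, 9, 11, 12, 13, 15, 17, 18, 16]
15>13: swap(5,5), hi=4 ⇒ [4, 9, 11, 12, 13, 15, 17, 18, 16]
done. lo=4 hi=4; nums=[4, 9, 11, 12, 13, 15, 17, 18, 16]

[4, 9, 11, 12, 13, 15, 17, 18, 16]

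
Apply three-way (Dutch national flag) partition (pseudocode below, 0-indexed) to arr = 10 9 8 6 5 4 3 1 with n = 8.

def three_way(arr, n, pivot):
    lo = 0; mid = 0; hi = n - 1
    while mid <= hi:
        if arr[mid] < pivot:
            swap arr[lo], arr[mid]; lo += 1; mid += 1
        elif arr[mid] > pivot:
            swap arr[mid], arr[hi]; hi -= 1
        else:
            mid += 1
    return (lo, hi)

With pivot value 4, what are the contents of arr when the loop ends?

1 3 4 5 6 8 9 10

lo=0 mid=0 hi=7
10>4: swap(0,7), hi=6 ⇒ 1 9 8 6 5 4 3 10
1<4: swap(0,0), lo=1 mid=1 ⇒ 1 9 8 6 5 4 3 10
9>4: swap(1,6), hi=5 ⇒ 1 3 8 6 5 4 9 10
3<4: swap(1,1), lo=2 mid=2 ⇒ 1 3 8 6 5 4 9 10
8>4: swap(2,5), hi=4 ⇒ 1 3 4 6 5 8 9 10
4=4: mid=3
6>4: swap(3,4), hi=3 ⇒ 1 3 4 5 6 8 9 10
5>4: swap(3,3), hi=2 ⇒ 1 3 4 5 6 8 9 10
done. lo=2 hi=2; arr=1 3 4 5 6 8 9 10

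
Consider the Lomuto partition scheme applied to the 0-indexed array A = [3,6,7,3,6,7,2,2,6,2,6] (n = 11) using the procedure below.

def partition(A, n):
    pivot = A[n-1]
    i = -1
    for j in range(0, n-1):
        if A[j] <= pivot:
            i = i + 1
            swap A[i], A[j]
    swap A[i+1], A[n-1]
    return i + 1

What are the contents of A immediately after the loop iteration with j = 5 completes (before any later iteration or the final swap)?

[3,6,3,6,7,7,2,2,6,2,6]

pivot = A[10] = 6; i = -1
j=0: A[0]=3 ≤ 6 → i=0, swap A[0],A[0] (no change) → [3,6,7,3,6,7,2,2,6,2,6]
j=1: A[1]=6 ≤ 6 → i=1, swap A[1],A[1] (no change) → [3,6,7,3,6,7,2,2,6,2,6]
j=2: A[2]=7 > 6 → no swap
j=3: A[3]=3 ≤ 6 → i=2, swap A[2],A[3] → [3,6,3,7,6,7,2,2,6,2,6]
j=4: A[4]=6 ≤ 6 → i=3, swap A[3],A[4] → [3,6,3,6,7,7,2,2,6,2,6]
j=5: A[5]=7 > 6 → no swap
(after j=5) A = [3,6,3,6,7,7,2,2,6,2,6]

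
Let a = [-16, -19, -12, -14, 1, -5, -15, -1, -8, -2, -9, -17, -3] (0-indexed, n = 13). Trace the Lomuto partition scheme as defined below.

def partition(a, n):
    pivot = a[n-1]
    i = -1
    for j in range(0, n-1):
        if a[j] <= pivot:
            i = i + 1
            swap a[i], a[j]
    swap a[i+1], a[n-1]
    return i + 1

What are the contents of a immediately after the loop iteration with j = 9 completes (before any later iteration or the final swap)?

[-16, -19, -12, -14, -5, -15, -8, -1, 1, -2, -9, -17, -3]

pivot=-3, i=-1
j=0: -16≤-3, i=0, swap(0,0) ⇒ [-16, -19, -12, -14, 1, -5, -15, -1, -8, -2, -9, -17, -3]
j=1: -19≤-3, i=1, swap(1,1) ⇒ [-16, -19, -12, -14, 1, -5, -15, -1, -8, -2, -9, -17, -3]
j=2: -12≤-3, i=2, swap(2,2) ⇒ [-16, -19, -12, -14, 1, -5, -15, -1, -8, -2, -9, -17, -3]
j=3: -14≤-3, i=3, swap(3,3) ⇒ [-16, -19, -12, -14, 1, -5, -15, -1, -8, -2, -9, -17, -3]
j=4: 1>-3, skip
j=5: -5≤-3, i=4, swap(4,5) ⇒ [-16, -19, -12, -14, -5, 1, -15, -1, -8, -2, -9, -17, -3]
j=6: -15≤-3, i=5, swap(5,6) ⇒ [-16, -19, -12, -14, -5, -15, 1, -1, -8, -2, -9, -17, -3]
j=7: -1>-3, skip
j=8: -8≤-3, i=6, swap(6,8) ⇒ [-16, -19, -12, -14, -5, -15, -8, -1, 1, -2, -9, -17, -3]
j=9: -2>-3, skip
(after j=9) a = [-16, -19, -12, -14, -5, -15, -8, -1, 1, -2, -9, -17, -3]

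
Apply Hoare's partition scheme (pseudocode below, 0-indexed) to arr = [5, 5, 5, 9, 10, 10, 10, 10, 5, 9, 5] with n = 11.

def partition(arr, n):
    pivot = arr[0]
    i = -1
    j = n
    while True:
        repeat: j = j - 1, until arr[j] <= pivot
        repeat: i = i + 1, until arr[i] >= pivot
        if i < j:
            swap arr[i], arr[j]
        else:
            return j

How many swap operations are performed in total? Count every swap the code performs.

pivot = arr[0] = 5; i = -1, j = 11
j→10 (arr[10]=5≤5), i→0 (arr[0]=5≥5); i<j, swap → [5, 5, 5, 9, 10, 10, 10, 10, 5, 9, 5]
j→8 (arr[8]=5≤5), i→1 (arr[1]=5≥5); i<j, swap → [5, 5, 5, 9, 10, 10, 10, 10, 5, 9, 5]
j→2, i→2; i≥j, return j=2. arr = [5, 5, 5, 9, 10, 10, 10, 10, 5, 9, 5]

2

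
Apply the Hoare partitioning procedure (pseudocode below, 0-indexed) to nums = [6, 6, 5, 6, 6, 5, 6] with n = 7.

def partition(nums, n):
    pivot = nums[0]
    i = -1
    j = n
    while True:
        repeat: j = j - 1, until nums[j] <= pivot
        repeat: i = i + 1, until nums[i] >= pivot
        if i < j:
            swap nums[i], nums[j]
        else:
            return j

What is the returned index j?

3

pivot = nums[0] = 6; i = -1, j = 7
j→6 (nums[6]=6≤6), i→0 (nums[0]=6≥6); i<j, swap → [6, 6, 5, 6, 6, 5, 6]
j→5 (nums[5]=5≤6), i→1 (nums[1]=6≥6); i<j, swap → [6, 5, 5, 6, 6, 6, 6]
j→4 (nums[4]=6≤6), i→3 (nums[3]=6≥6); i<j, swap → [6, 5, 5, 6, 6, 6, 6]
j→3, i→4; i≥j, return j=3. nums = [6, 5, 5, 6, 6, 6, 6]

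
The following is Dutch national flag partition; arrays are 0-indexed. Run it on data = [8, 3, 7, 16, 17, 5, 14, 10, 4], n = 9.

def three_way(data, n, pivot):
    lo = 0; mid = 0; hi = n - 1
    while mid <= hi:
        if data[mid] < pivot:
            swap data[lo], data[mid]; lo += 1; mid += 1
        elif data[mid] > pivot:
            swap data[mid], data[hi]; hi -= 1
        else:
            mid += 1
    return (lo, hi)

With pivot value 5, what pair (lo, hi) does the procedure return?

(2, 2)

pivot = 5; lo=0, mid=0, hi=8
data[mid]=8>5: swap data[0],data[8]; hi=7 → [4, 3, 7, 16, 17, 5, 14, 10, 8]
data[mid]=4<5: swap data[0],data[0]; lo=1,mid=1 → [4, 3, 7, 16, 17, 5, 14, 10, 8]
data[mid]=3<5: swap data[1],data[1]; lo=2,mid=2 → [4, 3, 7, 16, 17, 5, 14, 10, 8]
data[mid]=7>5: swap data[2],data[7]; hi=6 → [4, 3, 10, 16, 17, 5, 14, 7, 8]
data[mid]=10>5: swap data[2],data[6]; hi=5 → [4, 3, 14, 16, 17, 5, 10, 7, 8]
data[mid]=14>5: swap data[2],data[5]; hi=4 → [4, 3, 5, 16, 17, 14, 10, 7, 8]
data[mid]=5=5: mid=3
data[mid]=16>5: swap data[3],data[4]; hi=3 → [4, 3, 5, 17, 16, 14, 10, 7, 8]
data[mid]=17>5: swap data[3],data[3]; hi=2 → [4, 3, 5, 17, 16, 14, 10, 7, 8]
end: lo=2, hi=2; data = [4, 3, 5, 17, 16, 14, 10, 7, 8]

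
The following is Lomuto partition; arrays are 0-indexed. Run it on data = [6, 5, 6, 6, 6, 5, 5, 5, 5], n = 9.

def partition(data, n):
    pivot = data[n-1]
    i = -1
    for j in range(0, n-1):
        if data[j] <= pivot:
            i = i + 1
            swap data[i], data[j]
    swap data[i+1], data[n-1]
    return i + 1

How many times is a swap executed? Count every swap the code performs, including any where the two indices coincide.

5

pivot=5, i=-1
j=0: 6>5, skip
j=1: 5≤5, i=0, swap(0,1) ⇒ [5, 6, 6, 6, 6, 5, 5, 5, 5]
j=2: 6>5, skip
j=3: 6>5, skip
j=4: 6>5, skip
j=5: 5≤5, i=1, swap(1,5) ⇒ [5, 5, 6, 6, 6, 6, 5, 5, 5]
j=6: 5≤5, i=2, swap(2,6) ⇒ [5, 5, 5, 6, 6, 6, 6, 5, 5]
j=7: 5≤5, i=3, swap(3,7) ⇒ [5, 5, 5, 5, 6, 6, 6, 6, 5]
swap(4,8) ⇒ [5, 5, 5, 5, 5, 6, 6, 6, 6]; return 4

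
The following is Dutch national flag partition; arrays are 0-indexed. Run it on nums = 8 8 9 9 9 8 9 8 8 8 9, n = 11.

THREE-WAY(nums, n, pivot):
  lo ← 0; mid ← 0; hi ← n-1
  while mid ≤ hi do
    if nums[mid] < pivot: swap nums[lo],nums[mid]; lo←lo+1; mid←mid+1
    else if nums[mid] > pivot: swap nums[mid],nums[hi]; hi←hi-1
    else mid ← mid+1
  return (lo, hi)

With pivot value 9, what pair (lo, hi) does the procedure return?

(6, 10)

pivot = 9; lo=0, mid=0, hi=10
nums[mid]=8<9: swap nums[0],nums[0]; lo=1,mid=1 → 8 8 9 9 9 8 9 8 8 8 9
nums[mid]=8<9: swap nums[1],nums[1]; lo=2,mid=2 → 8 8 9 9 9 8 9 8 8 8 9
nums[mid]=9=9: mid=3
nums[mid]=9=9: mid=4
nums[mid]=9=9: mid=5
nums[mid]=8<9: swap nums[2],nums[5]; lo=3,mid=6 → 8 8 8 9 9 9 9 8 8 8 9
nums[mid]=9=9: mid=7
nums[mid]=8<9: swap nums[3],nums[7]; lo=4,mid=8 → 8 8 8 8 9 9 9 9 8 8 9
nums[mid]=8<9: swap nums[4],nums[8]; lo=5,mid=9 → 8 8 8 8 8 9 9 9 9 8 9
nums[mid]=8<9: swap nums[5],nums[9]; lo=6,mid=10 → 8 8 8 8 8 8 9 9 9 9 9
nums[mid]=9=9: mid=11
end: lo=6, hi=10; nums = 8 8 8 8 8 8 9 9 9 9 9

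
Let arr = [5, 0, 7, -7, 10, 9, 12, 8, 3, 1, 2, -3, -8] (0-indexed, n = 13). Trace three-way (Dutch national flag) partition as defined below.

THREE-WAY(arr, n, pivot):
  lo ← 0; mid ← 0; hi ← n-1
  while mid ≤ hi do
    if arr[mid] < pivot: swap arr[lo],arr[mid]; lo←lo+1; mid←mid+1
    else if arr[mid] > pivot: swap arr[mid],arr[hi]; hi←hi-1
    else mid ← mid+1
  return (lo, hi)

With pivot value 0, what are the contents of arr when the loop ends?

[-8, -3, -7, 0, 9, 12, 8, 3, 1, 2, 10, 7, 5]

pivot = 0; lo=0, mid=0, hi=12
arr[mid]=5>0: swap arr[0],arr[12]; hi=11 → [-8, 0, 7, -7, 10, 9, 12, 8, 3, 1, 2, -3, 5]
arr[mid]=-8<0: swap arr[0],arr[0]; lo=1,mid=1 → [-8, 0, 7, -7, 10, 9, 12, 8, 3, 1, 2, -3, 5]
arr[mid]=0=0: mid=2
arr[mid]=7>0: swap arr[2],arr[11]; hi=10 → [-8, 0, -3, -7, 10, 9, 12, 8, 3, 1, 2, 7, 5]
arr[mid]=-3<0: swap arr[1],arr[2]; lo=2,mid=3 → [-8, -3, 0, -7, 10, 9, 12, 8, 3, 1, 2, 7, 5]
arr[mid]=-7<0: swap arr[2],arr[3]; lo=3,mid=4 → [-8, -3, -7, 0, 10, 9, 12, 8, 3, 1, 2, 7, 5]
arr[mid]=10>0: swap arr[4],arr[10]; hi=9 → [-8, -3, -7, 0, 2, 9, 12, 8, 3, 1, 10, 7, 5]
arr[mid]=2>0: swap arr[4],arr[9]; hi=8 → [-8, -3, -7, 0, 1, 9, 12, 8, 3, 2, 10, 7, 5]
arr[mid]=1>0: swap arr[4],arr[8]; hi=7 → [-8, -3, -7, 0, 3, 9, 12, 8, 1, 2, 10, 7, 5]
arr[mid]=3>0: swap arr[4],arr[7]; hi=6 → [-8, -3, -7, 0, 8, 9, 12, 3, 1, 2, 10, 7, 5]
arr[mid]=8>0: swap arr[4],arr[6]; hi=5 → [-8, -3, -7, 0, 12, 9, 8, 3, 1, 2, 10, 7, 5]
arr[mid]=12>0: swap arr[4],arr[5]; hi=4 → [-8, -3, -7, 0, 9, 12, 8, 3, 1, 2, 10, 7, 5]
arr[mid]=9>0: swap arr[4],arr[4]; hi=3 → [-8, -3, -7, 0, 9, 12, 8, 3, 1, 2, 10, 7, 5]
end: lo=3, hi=3; arr = [-8, -3, -7, 0, 9, 12, 8, 3, 1, 2, 10, 7, 5]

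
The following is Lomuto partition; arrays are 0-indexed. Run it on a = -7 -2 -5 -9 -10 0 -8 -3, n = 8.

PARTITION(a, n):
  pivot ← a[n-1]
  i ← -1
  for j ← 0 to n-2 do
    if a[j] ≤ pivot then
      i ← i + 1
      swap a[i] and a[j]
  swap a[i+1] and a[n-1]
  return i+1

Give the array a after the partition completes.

pivot=-3, i=-1
j=0: -7≤-3, i=0, swap(0,0) ⇒ -7 -2 -5 -9 -10 0 -8 -3
j=1: -2>-3, skip
j=2: -5≤-3, i=1, swap(1,2) ⇒ -7 -5 -2 -9 -10 0 -8 -3
j=3: -9≤-3, i=2, swap(2,3) ⇒ -7 -5 -9 -2 -10 0 -8 -3
j=4: -10≤-3, i=3, swap(3,4) ⇒ -7 -5 -9 -10 -2 0 -8 -3
j=5: 0>-3, skip
j=6: -8≤-3, i=4, swap(4,6) ⇒ -7 -5 -9 -10 -8 0 -2 -3
swap(5,7) ⇒ -7 -5 -9 -10 -8 -3 -2 0; return 5

-7 -5 -9 -10 -8 -3 -2 0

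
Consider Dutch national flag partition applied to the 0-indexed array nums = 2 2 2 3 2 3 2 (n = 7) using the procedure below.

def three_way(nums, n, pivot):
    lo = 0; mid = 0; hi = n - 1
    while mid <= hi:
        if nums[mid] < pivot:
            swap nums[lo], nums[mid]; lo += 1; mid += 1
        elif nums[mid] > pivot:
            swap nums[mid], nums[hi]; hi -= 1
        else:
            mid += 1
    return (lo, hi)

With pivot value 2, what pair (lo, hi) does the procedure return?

(0, 4)

lo=0 mid=0 hi=6
2=2: mid=1
2=2: mid=2
2=2: mid=3
3>2: swap(3,6), hi=5 ⇒ 2 2 2 2 2 3 3
2=2: mid=4
2=2: mid=5
3>2: swap(5,5), hi=4 ⇒ 2 2 2 2 2 3 3
done. lo=0 hi=4; nums=2 2 2 2 2 3 3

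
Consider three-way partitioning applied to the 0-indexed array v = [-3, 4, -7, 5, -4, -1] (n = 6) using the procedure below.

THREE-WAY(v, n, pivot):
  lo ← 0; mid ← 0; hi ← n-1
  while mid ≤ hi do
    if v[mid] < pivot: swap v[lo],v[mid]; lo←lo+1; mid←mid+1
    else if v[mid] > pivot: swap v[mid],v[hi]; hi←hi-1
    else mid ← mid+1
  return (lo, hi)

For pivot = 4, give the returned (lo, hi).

(4, 4)

lo=0 mid=0 hi=5
-3<4: swap(0,0), lo=1 mid=1 ⇒ [-3, 4, -7, 5, -4, -1]
4=4: mid=2
-7<4: swap(1,2), lo=2 mid=3 ⇒ [-3, -7, 4, 5, -4, -1]
5>4: swap(3,5), hi=4 ⇒ [-3, -7, 4, -1, -4, 5]
-1<4: swap(2,3), lo=3 mid=4 ⇒ [-3, -7, -1, 4, -4, 5]
-4<4: swap(3,4), lo=4 mid=5 ⇒ [-3, -7, -1, -4, 4, 5]
done. lo=4 hi=4; v=[-3, -7, -1, -4, 4, 5]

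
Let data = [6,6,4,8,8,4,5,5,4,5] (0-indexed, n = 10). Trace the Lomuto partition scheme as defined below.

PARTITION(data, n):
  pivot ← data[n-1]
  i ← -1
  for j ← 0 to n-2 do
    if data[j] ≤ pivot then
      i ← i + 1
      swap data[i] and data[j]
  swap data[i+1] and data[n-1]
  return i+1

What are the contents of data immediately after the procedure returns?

[4,4,5,5,4,5,6,8,8,6]

pivot = data[9] = 5; i = -1
j=0: data[0]=6 > 5 → no swap
j=1: data[1]=6 > 5 → no swap
j=2: data[2]=4 ≤ 5 → i=0, swap data[0],data[2] → [4,6,6,8,8,4,5,5,4,5]
j=3: data[3]=8 > 5 → no swap
j=4: data[4]=8 > 5 → no swap
j=5: data[5]=4 ≤ 5 → i=1, swap data[1],data[5] → [4,4,6,8,8,6,5,5,4,5]
j=6: data[6]=5 ≤ 5 → i=2, swap data[2],data[6] → [4,4,5,8,8,6,6,5,4,5]
j=7: data[7]=5 ≤ 5 → i=3, swap data[3],data[7] → [4,4,5,5,8,6,6,8,4,5]
j=8: data[8]=4 ≤ 5 → i=4, swap data[4],data[8] → [4,4,5,5,4,6,6,8,8,5]
final swap data[5],data[9] → [4,4,5,5,4,5,6,8,8,6]; return 5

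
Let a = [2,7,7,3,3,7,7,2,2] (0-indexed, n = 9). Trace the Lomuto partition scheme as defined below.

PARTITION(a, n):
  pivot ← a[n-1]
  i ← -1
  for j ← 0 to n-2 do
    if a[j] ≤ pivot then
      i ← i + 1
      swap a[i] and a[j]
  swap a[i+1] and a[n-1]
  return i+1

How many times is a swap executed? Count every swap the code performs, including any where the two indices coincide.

pivot = a[8] = 2; i = -1
j=0: a[0]=2 ≤ 2 → i=0, swap a[0],a[0] (no change) → [2,7,7,3,3,7,7,2,2]
j=1: a[1]=7 > 2 → no swap
j=2: a[2]=7 > 2 → no swap
j=3: a[3]=3 > 2 → no swap
j=4: a[4]=3 > 2 → no swap
j=5: a[5]=7 > 2 → no swap
j=6: a[6]=7 > 2 → no swap
j=7: a[7]=2 ≤ 2 → i=1, swap a[1],a[7] → [2,2,7,3,3,7,7,7,2]
final swap a[2],a[8] → [2,2,2,3,3,7,7,7,7]; return 2

3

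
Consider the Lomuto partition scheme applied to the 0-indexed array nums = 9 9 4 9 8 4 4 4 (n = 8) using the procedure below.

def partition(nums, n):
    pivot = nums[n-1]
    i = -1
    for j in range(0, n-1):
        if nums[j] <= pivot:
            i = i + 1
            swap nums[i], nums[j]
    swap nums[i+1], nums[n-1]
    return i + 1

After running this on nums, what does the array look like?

4 4 4 4 8 9 9 9

pivot=4, i=-1
j=0: 9>4, skip
j=1: 9>4, skip
j=2: 4≤4, i=0, swap(0,2) ⇒ 4 9 9 9 8 4 4 4
j=3: 9>4, skip
j=4: 8>4, skip
j=5: 4≤4, i=1, swap(1,5) ⇒ 4 4 9 9 8 9 4 4
j=6: 4≤4, i=2, swap(2,6) ⇒ 4 4 4 9 8 9 9 4
swap(3,7) ⇒ 4 4 4 4 8 9 9 9; return 3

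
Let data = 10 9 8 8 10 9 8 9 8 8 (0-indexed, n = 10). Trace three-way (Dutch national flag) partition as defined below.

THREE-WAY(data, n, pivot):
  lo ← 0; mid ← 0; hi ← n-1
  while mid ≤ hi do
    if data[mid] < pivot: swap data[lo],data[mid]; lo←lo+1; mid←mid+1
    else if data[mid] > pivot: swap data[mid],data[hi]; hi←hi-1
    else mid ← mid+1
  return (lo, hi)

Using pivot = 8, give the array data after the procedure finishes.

pivot = 8; lo=0, mid=0, hi=9
data[mid]=10>8: swap data[0],data[9]; hi=8 → 8 9 8 8 10 9 8 9 8 10
data[mid]=8=8: mid=1
data[mid]=9>8: swap data[1],data[8]; hi=7 → 8 8 8 8 10 9 8 9 9 10
data[mid]=8=8: mid=2
data[mid]=8=8: mid=3
data[mid]=8=8: mid=4
data[mid]=10>8: swap data[4],data[7]; hi=6 → 8 8 8 8 9 9 8 10 9 10
data[mid]=9>8: swap data[4],data[6]; hi=5 → 8 8 8 8 8 9 9 10 9 10
data[mid]=8=8: mid=5
data[mid]=9>8: swap data[5],data[5]; hi=4 → 8 8 8 8 8 9 9 10 9 10
end: lo=0, hi=4; data = 8 8 8 8 8 9 9 10 9 10

8 8 8 8 8 9 9 10 9 10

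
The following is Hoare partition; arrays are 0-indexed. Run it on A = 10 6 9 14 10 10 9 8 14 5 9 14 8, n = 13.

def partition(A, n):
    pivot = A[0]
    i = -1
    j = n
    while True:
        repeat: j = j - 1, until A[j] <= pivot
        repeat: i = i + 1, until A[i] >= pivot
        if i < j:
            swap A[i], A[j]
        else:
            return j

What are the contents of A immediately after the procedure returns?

pivot=10
j stops at 12 (8), i stops at 0 (10); swap ⇒ 8 6 9 14 10 10 9 8 14 5 9 14 10
j stops at 10 (9), i stops at 3 (14); swap ⇒ 8 6 9 9 10 10 9 8 14 5 14 14 10
j stops at 9 (5), i stops at 4 (10); swap ⇒ 8 6 9 9 5 10 9 8 14 10 14 14 10
j stops at 7 (8), i stops at 5 (10); swap ⇒ 8 6 9 9 5 8 9 10 14 10 14 14 10
j stops at 6, i stops at 7; i≥j ⇒ return 6. A=8 6 9 9 5 8 9 10 14 10 14 14 10

8 6 9 9 5 8 9 10 14 10 14 14 10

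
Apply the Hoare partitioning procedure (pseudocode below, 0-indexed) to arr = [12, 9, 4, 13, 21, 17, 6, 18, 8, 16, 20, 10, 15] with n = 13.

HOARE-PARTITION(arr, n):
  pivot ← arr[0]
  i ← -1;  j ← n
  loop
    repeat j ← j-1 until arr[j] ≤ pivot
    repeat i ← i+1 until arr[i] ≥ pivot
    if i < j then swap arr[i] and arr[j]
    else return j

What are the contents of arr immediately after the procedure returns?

[10, 9, 4, 8, 6, 17, 21, 18, 13, 16, 20, 12, 15]

pivot = arr[0] = 12; i = -1, j = 13
j→11 (arr[11]=10≤12), i→0 (arr[0]=12≥12); i<j, swap → [10, 9, 4, 13, 21, 17, 6, 18, 8, 16, 20, 12, 15]
j→8 (arr[8]=8≤12), i→3 (arr[3]=13≥12); i<j, swap → [10, 9, 4, 8, 21, 17, 6, 18, 13, 16, 20, 12, 15]
j→6 (arr[6]=6≤12), i→4 (arr[4]=21≥12); i<j, swap → [10, 9, 4, 8, 6, 17, 21, 18, 13, 16, 20, 12, 15]
j→4, i→5; i≥j, return j=4. arr = [10, 9, 4, 8, 6, 17, 21, 18, 13, 16, 20, 12, 15]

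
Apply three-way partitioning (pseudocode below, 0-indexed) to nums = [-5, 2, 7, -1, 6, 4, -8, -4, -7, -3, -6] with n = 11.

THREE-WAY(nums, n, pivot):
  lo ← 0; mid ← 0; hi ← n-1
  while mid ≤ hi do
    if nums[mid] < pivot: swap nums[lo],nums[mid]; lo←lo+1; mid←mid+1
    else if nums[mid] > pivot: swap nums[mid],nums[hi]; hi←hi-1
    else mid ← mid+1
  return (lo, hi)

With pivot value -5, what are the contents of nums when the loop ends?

[-6, -7, -8, -5, 4, 6, -4, -1, -3, 7, 2]

lo=0 mid=0 hi=10
-5=-5: mid=1
2>-5: swap(1,10), hi=9 ⇒ [-5, -6, 7, -1, 6, 4, -8, -4, -7, -3, 2]
-6<-5: swap(0,1), lo=1 mid=2 ⇒ [-6, -5, 7, -1, 6, 4, -8, -4, -7, -3, 2]
7>-5: swap(2,9), hi=8 ⇒ [-6, -5, -3, -1, 6, 4, -8, -4, -7, 7, 2]
-3>-5: swap(2,8), hi=7 ⇒ [-6, -5, -7, -1, 6, 4, -8, -4, -3, 7, 2]
-7<-5: swap(1,2), lo=2 mid=3 ⇒ [-6, -7, -5, -1, 6, 4, -8, -4, -3, 7, 2]
-1>-5: swap(3,7), hi=6 ⇒ [-6, -7, -5, -4, 6, 4, -8, -1, -3, 7, 2]
-4>-5: swap(3,6), hi=5 ⇒ [-6, -7, -5, -8, 6, 4, -4, -1, -3, 7, 2]
-8<-5: swap(2,3), lo=3 mid=4 ⇒ [-6, -7, -8, -5, 6, 4, -4, -1, -3, 7, 2]
6>-5: swap(4,5), hi=4 ⇒ [-6, -7, -8, -5, 4, 6, -4, -1, -3, 7, 2]
4>-5: swap(4,4), hi=3 ⇒ [-6, -7, -8, -5, 4, 6, -4, -1, -3, 7, 2]
done. lo=3 hi=3; nums=[-6, -7, -8, -5, 4, 6, -4, -1, -3, 7, 2]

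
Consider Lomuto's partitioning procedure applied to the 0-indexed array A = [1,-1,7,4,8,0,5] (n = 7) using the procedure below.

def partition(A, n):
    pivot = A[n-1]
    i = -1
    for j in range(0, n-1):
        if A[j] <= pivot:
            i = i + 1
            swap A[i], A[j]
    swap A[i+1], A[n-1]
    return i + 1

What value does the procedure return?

pivot = A[6] = 5; i = -1
j=0: A[0]=1 ≤ 5 → i=0, swap A[0],A[0] (no change) → [1,-1,7,4,8,0,5]
j=1: A[1]=-1 ≤ 5 → i=1, swap A[1],A[1] (no change) → [1,-1,7,4,8,0,5]
j=2: A[2]=7 > 5 → no swap
j=3: A[3]=4 ≤ 5 → i=2, swap A[2],A[3] → [1,-1,4,7,8,0,5]
j=4: A[4]=8 > 5 → no swap
j=5: A[5]=0 ≤ 5 → i=3, swap A[3],A[5] → [1,-1,4,0,8,7,5]
final swap A[4],A[6] → [1,-1,4,0,5,7,8]; return 4

4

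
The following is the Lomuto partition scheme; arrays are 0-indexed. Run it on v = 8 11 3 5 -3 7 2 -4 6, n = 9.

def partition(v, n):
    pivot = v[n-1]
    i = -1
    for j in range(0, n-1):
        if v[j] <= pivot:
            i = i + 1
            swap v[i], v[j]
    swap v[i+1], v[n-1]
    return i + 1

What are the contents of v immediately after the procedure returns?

3 5 -3 2 -4 6 11 8 7

pivot = v[8] = 6; i = -1
j=0: v[0]=8 > 6 → no swap
j=1: v[1]=11 > 6 → no swap
j=2: v[2]=3 ≤ 6 → i=0, swap v[0],v[2] → 3 11 8 5 -3 7 2 -4 6
j=3: v[3]=5 ≤ 6 → i=1, swap v[1],v[3] → 3 5 8 11 -3 7 2 -4 6
j=4: v[4]=-3 ≤ 6 → i=2, swap v[2],v[4] → 3 5 -3 11 8 7 2 -4 6
j=5: v[5]=7 > 6 → no swap
j=6: v[6]=2 ≤ 6 → i=3, swap v[3],v[6] → 3 5 -3 2 8 7 11 -4 6
j=7: v[7]=-4 ≤ 6 → i=4, swap v[4],v[7] → 3 5 -3 2 -4 7 11 8 6
final swap v[5],v[8] → 3 5 -3 2 -4 6 11 8 7; return 5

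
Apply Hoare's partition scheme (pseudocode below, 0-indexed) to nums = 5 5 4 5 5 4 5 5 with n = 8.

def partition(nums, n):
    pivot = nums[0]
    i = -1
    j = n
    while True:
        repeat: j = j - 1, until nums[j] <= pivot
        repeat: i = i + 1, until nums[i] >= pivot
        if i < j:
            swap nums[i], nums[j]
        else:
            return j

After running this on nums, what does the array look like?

pivot = nums[0] = 5; i = -1, j = 8
j→7 (nums[7]=5≤5), i→0 (nums[0]=5≥5); i<j, swap → 5 5 4 5 5 4 5 5
j→6 (nums[6]=5≤5), i→1 (nums[1]=5≥5); i<j, swap → 5 5 4 5 5 4 5 5
j→5 (nums[5]=4≤5), i→3 (nums[3]=5≥5); i<j, swap → 5 5 4 4 5 5 5 5
j→4, i→4; i≥j, return j=4. nums = 5 5 4 4 5 5 5 5

5 5 4 4 5 5 5 5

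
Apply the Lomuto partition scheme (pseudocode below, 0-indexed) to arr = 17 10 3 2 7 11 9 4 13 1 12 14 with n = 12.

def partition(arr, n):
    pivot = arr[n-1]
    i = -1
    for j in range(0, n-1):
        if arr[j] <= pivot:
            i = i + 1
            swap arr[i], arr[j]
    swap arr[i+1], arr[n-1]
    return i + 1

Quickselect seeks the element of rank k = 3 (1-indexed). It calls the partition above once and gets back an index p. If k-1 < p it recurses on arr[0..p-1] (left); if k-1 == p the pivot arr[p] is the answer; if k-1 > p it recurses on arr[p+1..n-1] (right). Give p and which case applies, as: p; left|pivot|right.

pivot=14, i=-1
j=0: 17>14, skip
j=1: 10≤14, i=0, swap(0,1) ⇒ 10 17 3 2 7 11 9 4 13 1 12 14
j=2: 3≤14, i=1, swap(1,2) ⇒ 10 3 17 2 7 11 9 4 13 1 12 14
j=3: 2≤14, i=2, swap(2,3) ⇒ 10 3 2 17 7 11 9 4 13 1 12 14
j=4: 7≤14, i=3, swap(3,4) ⇒ 10 3 2 7 17 11 9 4 13 1 12 14
j=5: 11≤14, i=4, swap(4,5) ⇒ 10 3 2 7 11 17 9 4 13 1 12 14
j=6: 9≤14, i=5, swap(5,6) ⇒ 10 3 2 7 11 9 17 4 13 1 12 14
j=7: 4≤14, i=6, swap(6,7) ⇒ 10 3 2 7 11 9 4 17 13 1 12 14
j=8: 13≤14, i=7, swap(7,8) ⇒ 10 3 2 7 11 9 4 13 17 1 12 14
j=9: 1≤14, i=8, swap(8,9) ⇒ 10 3 2 7 11 9 4 13 1 17 12 14
j=10: 12≤14, i=9, swap(9,10) ⇒ 10 3 2 7 11 9 4 13 1 12 17 14
swap(10,11) ⇒ 10 3 2 7 11 9 4 13 1 12 14 17; return 10
p = 10; k-1 = 2 < 10 ⇒ left

10; left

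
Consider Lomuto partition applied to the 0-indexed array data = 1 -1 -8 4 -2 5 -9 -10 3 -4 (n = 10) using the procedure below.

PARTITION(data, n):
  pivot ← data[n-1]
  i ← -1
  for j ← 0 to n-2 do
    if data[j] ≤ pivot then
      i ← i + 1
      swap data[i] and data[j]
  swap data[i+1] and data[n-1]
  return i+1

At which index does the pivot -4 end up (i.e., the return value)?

pivot=-4, i=-1
j=0: 1>-4, skip
j=1: -1>-4, skip
j=2: -8≤-4, i=0, swap(0,2) ⇒ -8 -1 1 4 -2 5 -9 -10 3 -4
j=3: 4>-4, skip
j=4: -2>-4, skip
j=5: 5>-4, skip
j=6: -9≤-4, i=1, swap(1,6) ⇒ -8 -9 1 4 -2 5 -1 -10 3 -4
j=7: -10≤-4, i=2, swap(2,7) ⇒ -8 -9 -10 4 -2 5 -1 1 3 -4
j=8: 3>-4, skip
swap(3,9) ⇒ -8 -9 -10 -4 -2 5 -1 1 3 4; return 3

3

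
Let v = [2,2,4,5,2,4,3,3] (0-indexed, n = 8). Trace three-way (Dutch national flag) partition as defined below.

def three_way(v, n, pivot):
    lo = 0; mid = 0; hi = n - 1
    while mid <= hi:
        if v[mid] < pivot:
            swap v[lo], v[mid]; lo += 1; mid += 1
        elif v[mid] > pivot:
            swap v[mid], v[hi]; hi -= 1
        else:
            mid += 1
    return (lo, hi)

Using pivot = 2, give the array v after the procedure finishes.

[2,2,2,5,4,3,3,4]

pivot = 2; lo=0, mid=0, hi=7
v[mid]=2=2: mid=1
v[mid]=2=2: mid=2
v[mid]=4>2: swap v[2],v[7]; hi=6 → [2,2,3,5,2,4,3,4]
v[mid]=3>2: swap v[2],v[6]; hi=5 → [2,2,3,5,2,4,3,4]
v[mid]=3>2: swap v[2],v[5]; hi=4 → [2,2,4,5,2,3,3,4]
v[mid]=4>2: swap v[2],v[4]; hi=3 → [2,2,2,5,4,3,3,4]
v[mid]=2=2: mid=3
v[mid]=5>2: swap v[3],v[3]; hi=2 → [2,2,2,5,4,3,3,4]
end: lo=0, hi=2; v = [2,2,2,5,4,3,3,4]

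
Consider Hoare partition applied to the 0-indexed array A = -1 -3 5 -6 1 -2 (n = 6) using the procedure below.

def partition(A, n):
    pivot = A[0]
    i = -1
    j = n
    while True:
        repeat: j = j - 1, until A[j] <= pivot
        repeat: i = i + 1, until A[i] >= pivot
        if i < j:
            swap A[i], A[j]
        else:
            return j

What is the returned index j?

pivot=-1
j stops at 5 (-2), i stops at 0 (-1); swap ⇒ -2 -3 5 -6 1 -1
j stops at 3 (-6), i stops at 2 (5); swap ⇒ -2 -3 -6 5 1 -1
j stops at 2, i stops at 3; i≥j ⇒ return 2. A=-2 -3 -6 5 1 -1

2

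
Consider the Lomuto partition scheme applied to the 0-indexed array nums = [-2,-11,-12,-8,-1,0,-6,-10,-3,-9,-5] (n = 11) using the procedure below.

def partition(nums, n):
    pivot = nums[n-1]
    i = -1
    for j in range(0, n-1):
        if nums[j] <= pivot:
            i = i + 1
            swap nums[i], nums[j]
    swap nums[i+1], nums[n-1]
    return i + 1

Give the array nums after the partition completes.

[-11,-12,-8,-6,-10,-9,-5,-1,-3,0,-2]

pivot=-5, i=-1
j=0: -2>-5, skip
j=1: -11≤-5, i=0, swap(0,1) ⇒ [-11,-2,-12,-8,-1,0,-6,-10,-3,-9,-5]
j=2: -12≤-5, i=1, swap(1,2) ⇒ [-11,-12,-2,-8,-1,0,-6,-10,-3,-9,-5]
j=3: -8≤-5, i=2, swap(2,3) ⇒ [-11,-12,-8,-2,-1,0,-6,-10,-3,-9,-5]
j=4: -1>-5, skip
j=5: 0>-5, skip
j=6: -6≤-5, i=3, swap(3,6) ⇒ [-11,-12,-8,-6,-1,0,-2,-10,-3,-9,-5]
j=7: -10≤-5, i=4, swap(4,7) ⇒ [-11,-12,-8,-6,-10,0,-2,-1,-3,-9,-5]
j=8: -3>-5, skip
j=9: -9≤-5, i=5, swap(5,9) ⇒ [-11,-12,-8,-6,-10,-9,-2,-1,-3,0,-5]
swap(6,10) ⇒ [-11,-12,-8,-6,-10,-9,-5,-1,-3,0,-2]; return 6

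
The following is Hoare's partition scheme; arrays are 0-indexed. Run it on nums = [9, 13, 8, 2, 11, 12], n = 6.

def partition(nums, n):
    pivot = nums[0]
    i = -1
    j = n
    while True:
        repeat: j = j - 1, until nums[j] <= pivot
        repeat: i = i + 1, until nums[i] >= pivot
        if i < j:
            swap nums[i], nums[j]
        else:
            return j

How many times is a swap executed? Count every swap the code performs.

pivot = nums[0] = 9; i = -1, j = 6
j→3 (nums[3]=2≤9), i→0 (nums[0]=9≥9); i<j, swap → [2, 13, 8, 9, 11, 12]
j→2 (nums[2]=8≤9), i→1 (nums[1]=13≥9); i<j, swap → [2, 8, 13, 9, 11, 12]
j→1, i→2; i≥j, return j=1. nums = [2, 8, 13, 9, 11, 12]

2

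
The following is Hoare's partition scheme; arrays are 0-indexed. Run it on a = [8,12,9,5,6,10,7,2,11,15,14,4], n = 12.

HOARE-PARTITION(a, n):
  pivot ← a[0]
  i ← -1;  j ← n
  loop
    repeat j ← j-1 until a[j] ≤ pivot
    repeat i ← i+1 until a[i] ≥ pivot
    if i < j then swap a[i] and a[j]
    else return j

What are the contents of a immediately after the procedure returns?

pivot=8
j stops at 11 (4), i stops at 0 (8); swap ⇒ [4,12,9,5,6,10,7,2,11,15,14,8]
j stops at 7 (2), i stops at 1 (12); swap ⇒ [4,2,9,5,6,10,7,12,11,15,14,8]
j stops at 6 (7), i stops at 2 (9); swap ⇒ [4,2,7,5,6,10,9,12,11,15,14,8]
j stops at 4, i stops at 5; i≥j ⇒ return 4. a=[4,2,7,5,6,10,9,12,11,15,14,8]

[4,2,7,5,6,10,9,12,11,15,14,8]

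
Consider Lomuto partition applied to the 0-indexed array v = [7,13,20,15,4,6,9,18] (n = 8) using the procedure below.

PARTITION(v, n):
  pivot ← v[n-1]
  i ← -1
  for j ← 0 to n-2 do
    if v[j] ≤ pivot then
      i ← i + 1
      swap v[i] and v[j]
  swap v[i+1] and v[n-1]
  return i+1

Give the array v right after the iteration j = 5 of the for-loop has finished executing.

pivot = v[7] = 18; i = -1
j=0: v[0]=7 ≤ 18 → i=0, swap v[0],v[0] (no change) → [7,13,20,15,4,6,9,18]
j=1: v[1]=13 ≤ 18 → i=1, swap v[1],v[1] (no change) → [7,13,20,15,4,6,9,18]
j=2: v[2]=20 > 18 → no swap
j=3: v[3]=15 ≤ 18 → i=2, swap v[2],v[3] → [7,13,15,20,4,6,9,18]
j=4: v[4]=4 ≤ 18 → i=3, swap v[3],v[4] → [7,13,15,4,20,6,9,18]
j=5: v[5]=6 ≤ 18 → i=4, swap v[4],v[5] → [7,13,15,4,6,20,9,18]
(after j=5) v = [7,13,15,4,6,20,9,18]

[7,13,15,4,6,20,9,18]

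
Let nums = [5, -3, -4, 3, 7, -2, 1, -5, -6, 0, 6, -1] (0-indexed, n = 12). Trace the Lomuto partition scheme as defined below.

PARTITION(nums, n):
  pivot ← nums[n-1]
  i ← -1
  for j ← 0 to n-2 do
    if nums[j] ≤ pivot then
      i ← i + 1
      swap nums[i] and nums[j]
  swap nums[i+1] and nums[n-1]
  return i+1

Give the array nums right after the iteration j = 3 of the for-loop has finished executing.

[-3, -4, 5, 3, 7, -2, 1, -5, -6, 0, 6, -1]

pivot = nums[11] = -1; i = -1
j=0: nums[0]=5 > -1 → no swap
j=1: nums[1]=-3 ≤ -1 → i=0, swap nums[0],nums[1] → [-3, 5, -4, 3, 7, -2, 1, -5, -6, 0, 6, -1]
j=2: nums[2]=-4 ≤ -1 → i=1, swap nums[1],nums[2] → [-3, -4, 5, 3, 7, -2, 1, -5, -6, 0, 6, -1]
j=3: nums[3]=3 > -1 → no swap
(after j=3) nums = [-3, -4, 5, 3, 7, -2, 1, -5, -6, 0, 6, -1]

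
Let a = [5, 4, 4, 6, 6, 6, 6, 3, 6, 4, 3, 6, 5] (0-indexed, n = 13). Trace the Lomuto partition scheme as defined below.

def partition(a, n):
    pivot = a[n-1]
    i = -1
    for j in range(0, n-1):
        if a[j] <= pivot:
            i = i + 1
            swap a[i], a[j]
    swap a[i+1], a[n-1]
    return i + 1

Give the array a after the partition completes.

pivot = a[12] = 5; i = -1
j=0: a[0]=5 ≤ 5 → i=0, swap a[0],a[0] (no change) → [5, 4, 4, 6, 6, 6, 6, 3, 6, 4, 3, 6, 5]
j=1: a[1]=4 ≤ 5 → i=1, swap a[1],a[1] (no change) → [5, 4, 4, 6, 6, 6, 6, 3, 6, 4, 3, 6, 5]
j=2: a[2]=4 ≤ 5 → i=2, swap a[2],a[2] (no change) → [5, 4, 4, 6, 6, 6, 6, 3, 6, 4, 3, 6, 5]
j=3: a[3]=6 > 5 → no swap
j=4: a[4]=6 > 5 → no swap
j=5: a[5]=6 > 5 → no swap
j=6: a[6]=6 > 5 → no swap
j=7: a[7]=3 ≤ 5 → i=3, swap a[3],a[7] → [5, 4, 4, 3, 6, 6, 6, 6, 6, 4, 3, 6, 5]
j=8: a[8]=6 > 5 → no swap
j=9: a[9]=4 ≤ 5 → i=4, swap a[4],a[9] → [5, 4, 4, 3, 4, 6, 6, 6, 6, 6, 3, 6, 5]
j=10: a[10]=3 ≤ 5 → i=5, swap a[5],a[10] → [5, 4, 4, 3, 4, 3, 6, 6, 6, 6, 6, 6, 5]
j=11: a[11]=6 > 5 → no swap
final swap a[6],a[12] → [5, 4, 4, 3, 4, 3, 5, 6, 6, 6, 6, 6, 6]; return 6

[5, 4, 4, 3, 4, 3, 5, 6, 6, 6, 6, 6, 6]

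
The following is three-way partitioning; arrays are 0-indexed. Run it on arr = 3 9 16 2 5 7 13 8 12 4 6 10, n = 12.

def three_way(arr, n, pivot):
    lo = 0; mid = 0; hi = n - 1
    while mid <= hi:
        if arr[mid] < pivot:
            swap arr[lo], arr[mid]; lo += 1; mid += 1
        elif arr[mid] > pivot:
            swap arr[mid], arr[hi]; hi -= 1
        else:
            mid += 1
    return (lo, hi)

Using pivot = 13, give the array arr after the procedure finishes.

pivot = 13; lo=0, mid=0, hi=11
arr[mid]=3<13: swap arr[0],arr[0]; lo=1,mid=1 → 3 9 16 2 5 7 13 8 12 4 6 10
arr[mid]=9<13: swap arr[1],arr[1]; lo=2,mid=2 → 3 9 16 2 5 7 13 8 12 4 6 10
arr[mid]=16>13: swap arr[2],arr[11]; hi=10 → 3 9 10 2 5 7 13 8 12 4 6 16
arr[mid]=10<13: swap arr[2],arr[2]; lo=3,mid=3 → 3 9 10 2 5 7 13 8 12 4 6 16
arr[mid]=2<13: swap arr[3],arr[3]; lo=4,mid=4 → 3 9 10 2 5 7 13 8 12 4 6 16
arr[mid]=5<13: swap arr[4],arr[4]; lo=5,mid=5 → 3 9 10 2 5 7 13 8 12 4 6 16
arr[mid]=7<13: swap arr[5],arr[5]; lo=6,mid=6 → 3 9 10 2 5 7 13 8 12 4 6 16
arr[mid]=13=13: mid=7
arr[mid]=8<13: swap arr[6],arr[7]; lo=7,mid=8 → 3 9 10 2 5 7 8 13 12 4 6 16
arr[mid]=12<13: swap arr[7],arr[8]; lo=8,mid=9 → 3 9 10 2 5 7 8 12 13 4 6 16
arr[mid]=4<13: swap arr[8],arr[9]; lo=9,mid=10 → 3 9 10 2 5 7 8 12 4 13 6 16
arr[mid]=6<13: swap arr[9],arr[10]; lo=10,mid=11 → 3 9 10 2 5 7 8 12 4 6 13 16
end: lo=10, hi=10; arr = 3 9 10 2 5 7 8 12 4 6 13 16

3 9 10 2 5 7 8 12 4 6 13 16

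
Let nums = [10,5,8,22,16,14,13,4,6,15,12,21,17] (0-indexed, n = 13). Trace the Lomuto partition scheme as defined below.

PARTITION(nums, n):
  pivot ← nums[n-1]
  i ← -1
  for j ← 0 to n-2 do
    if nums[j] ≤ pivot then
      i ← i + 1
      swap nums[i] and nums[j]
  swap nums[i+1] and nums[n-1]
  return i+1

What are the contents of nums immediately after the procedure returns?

[10,5,8,16,14,13,4,6,15,12,17,21,22]

pivot = nums[12] = 17; i = -1
j=0: nums[0]=10 ≤ 17 → i=0, swap nums[0],nums[0] (no change) → [10,5,8,22,16,14,13,4,6,15,12,21,17]
j=1: nums[1]=5 ≤ 17 → i=1, swap nums[1],nums[1] (no change) → [10,5,8,22,16,14,13,4,6,15,12,21,17]
j=2: nums[2]=8 ≤ 17 → i=2, swap nums[2],nums[2] (no change) → [10,5,8,22,16,14,13,4,6,15,12,21,17]
j=3: nums[3]=22 > 17 → no swap
j=4: nums[4]=16 ≤ 17 → i=3, swap nums[3],nums[4] → [10,5,8,16,22,14,13,4,6,15,12,21,17]
j=5: nums[5]=14 ≤ 17 → i=4, swap nums[4],nums[5] → [10,5,8,16,14,22,13,4,6,15,12,21,17]
j=6: nums[6]=13 ≤ 17 → i=5, swap nums[5],nums[6] → [10,5,8,16,14,13,22,4,6,15,12,21,17]
j=7: nums[7]=4 ≤ 17 → i=6, swap nums[6],nums[7] → [10,5,8,16,14,13,4,22,6,15,12,21,17]
j=8: nums[8]=6 ≤ 17 → i=7, swap nums[7],nums[8] → [10,5,8,16,14,13,4,6,22,15,12,21,17]
j=9: nums[9]=15 ≤ 17 → i=8, swap nums[8],nums[9] → [10,5,8,16,14,13,4,6,15,22,12,21,17]
j=10: nums[10]=12 ≤ 17 → i=9, swap nums[9],nums[10] → [10,5,8,16,14,13,4,6,15,12,22,21,17]
j=11: nums[11]=21 > 17 → no swap
final swap nums[10],nums[12] → [10,5,8,16,14,13,4,6,15,12,17,21,22]; return 10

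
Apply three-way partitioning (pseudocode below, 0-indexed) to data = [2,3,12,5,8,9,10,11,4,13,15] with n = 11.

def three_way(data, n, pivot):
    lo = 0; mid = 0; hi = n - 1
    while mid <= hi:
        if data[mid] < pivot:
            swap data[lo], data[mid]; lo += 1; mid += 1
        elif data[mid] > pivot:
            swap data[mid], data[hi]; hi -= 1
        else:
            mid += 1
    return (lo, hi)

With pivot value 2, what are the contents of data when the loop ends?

pivot = 2; lo=0, mid=0, hi=10
data[mid]=2=2: mid=1
data[mid]=3>2: swap data[1],data[10]; hi=9 → [2,15,12,5,8,9,10,11,4,13,3]
data[mid]=15>2: swap data[1],data[9]; hi=8 → [2,13,12,5,8,9,10,11,4,15,3]
data[mid]=13>2: swap data[1],data[8]; hi=7 → [2,4,12,5,8,9,10,11,13,15,3]
data[mid]=4>2: swap data[1],data[7]; hi=6 → [2,11,12,5,8,9,10,4,13,15,3]
data[mid]=11>2: swap data[1],data[6]; hi=5 → [2,10,12,5,8,9,11,4,13,15,3]
data[mid]=10>2: swap data[1],data[5]; hi=4 → [2,9,12,5,8,10,11,4,13,15,3]
data[mid]=9>2: swap data[1],data[4]; hi=3 → [2,8,12,5,9,10,11,4,13,15,3]
data[mid]=8>2: swap data[1],data[3]; hi=2 → [2,5,12,8,9,10,11,4,13,15,3]
data[mid]=5>2: swap data[1],data[2]; hi=1 → [2,12,5,8,9,10,11,4,13,15,3]
data[mid]=12>2: swap data[1],data[1]; hi=0 → [2,12,5,8,9,10,11,4,13,15,3]
end: lo=0, hi=0; data = [2,12,5,8,9,10,11,4,13,15,3]

[2,12,5,8,9,10,11,4,13,15,3]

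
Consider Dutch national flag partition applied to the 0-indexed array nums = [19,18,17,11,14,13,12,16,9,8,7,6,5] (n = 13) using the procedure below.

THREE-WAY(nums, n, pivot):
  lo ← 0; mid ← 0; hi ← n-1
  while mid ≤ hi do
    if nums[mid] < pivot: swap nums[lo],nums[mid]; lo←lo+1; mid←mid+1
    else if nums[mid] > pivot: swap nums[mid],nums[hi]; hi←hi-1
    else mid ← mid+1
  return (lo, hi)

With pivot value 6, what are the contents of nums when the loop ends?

[5,6,11,14,13,12,16,9,8,7,17,18,19]

lo=0 mid=0 hi=12
19>6: swap(0,12), hi=11 ⇒ [5,18,17,11,14,13,12,16,9,8,7,6,19]
5<6: swap(0,0), lo=1 mid=1 ⇒ [5,18,17,11,14,13,12,16,9,8,7,6,19]
18>6: swap(1,11), hi=10 ⇒ [5,6,17,11,14,13,12,16,9,8,7,18,19]
6=6: mid=2
17>6: swap(2,10), hi=9 ⇒ [5,6,7,11,14,13,12,16,9,8,17,18,19]
7>6: swap(2,9), hi=8 ⇒ [5,6,8,11,14,13,12,16,9,7,17,18,19]
8>6: swap(2,8), hi=7 ⇒ [5,6,9,11,14,13,12,16,8,7,17,18,19]
9>6: swap(2,7), hi=6 ⇒ [5,6,16,11,14,13,12,9,8,7,17,18,19]
16>6: swap(2,6), hi=5 ⇒ [5,6,12,11,14,13,16,9,8,7,17,18,19]
12>6: swap(2,5), hi=4 ⇒ [5,6,13,11,14,12,16,9,8,7,17,18,19]
13>6: swap(2,4), hi=3 ⇒ [5,6,14,11,13,12,16,9,8,7,17,18,19]
14>6: swap(2,3), hi=2 ⇒ [5,6,11,14,13,12,16,9,8,7,17,18,19]
11>6: swap(2,2), hi=1 ⇒ [5,6,11,14,13,12,16,9,8,7,17,18,19]
done. lo=1 hi=1; nums=[5,6,11,14,13,12,16,9,8,7,17,18,19]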